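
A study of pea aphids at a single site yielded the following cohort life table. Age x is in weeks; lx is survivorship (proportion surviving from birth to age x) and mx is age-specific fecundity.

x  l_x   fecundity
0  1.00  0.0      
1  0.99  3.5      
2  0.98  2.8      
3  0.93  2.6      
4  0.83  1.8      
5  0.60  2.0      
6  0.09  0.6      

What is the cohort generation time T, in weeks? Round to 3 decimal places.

lx·mx: 0, 3.465, 2.744, 2.418, 1.494, 1.2, 0.054 → R0 = 11.375
x·lx·mx: 0, 3.465, 5.488, 7.254, 5.976, 6, 0.324 → Σ = 28.507
T = 28.507 / 11.375 = 2.50611… → 2.506

2.506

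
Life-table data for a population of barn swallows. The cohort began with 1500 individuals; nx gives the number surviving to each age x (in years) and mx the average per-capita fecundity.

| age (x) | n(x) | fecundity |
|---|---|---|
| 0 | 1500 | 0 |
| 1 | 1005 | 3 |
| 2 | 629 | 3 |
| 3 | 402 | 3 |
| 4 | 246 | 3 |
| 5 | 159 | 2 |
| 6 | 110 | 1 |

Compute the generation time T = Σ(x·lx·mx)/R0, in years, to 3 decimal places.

2.146

lx = nx/n0 = nx/1500: 1, 0.67, 0.41933…, 0.268, 0.164, 0.106, 0.07333…
lx·mx: 0, 2.01, 1.258…, 0.804, 0.492, 0.212, 0.073333… → R0 = 4.849333…
x·lx·mx: 0, 2.01, 2.516…, 2.412, 1.968, 1.06, 0.44… → Σ = 10.406…
T = 10.406… / 4.849333… = 2.145862… → 2.146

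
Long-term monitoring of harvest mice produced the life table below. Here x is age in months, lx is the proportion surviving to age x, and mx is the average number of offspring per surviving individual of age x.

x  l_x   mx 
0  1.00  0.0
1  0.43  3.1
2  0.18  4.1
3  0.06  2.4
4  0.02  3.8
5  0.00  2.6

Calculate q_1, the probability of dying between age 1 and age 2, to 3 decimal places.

q_1 = (l_1 − l_2) / l_1 = (0.43 − 0.18) / 0.43
     = 0.25 / 0.43 = 0.581395… → 0.581

0.581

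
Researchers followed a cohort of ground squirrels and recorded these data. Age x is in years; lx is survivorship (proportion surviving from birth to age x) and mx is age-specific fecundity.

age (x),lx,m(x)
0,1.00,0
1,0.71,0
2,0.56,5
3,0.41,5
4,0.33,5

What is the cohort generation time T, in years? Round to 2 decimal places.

2.82

lx·mx: 0, 0, 2.8, 2.05, 1.65 → R0 = 6.5
x·lx·mx: 0, 0, 5.6, 6.15, 6.6 → Σ = 18.35
T = 18.35 / 6.5 = 2.823077… → 2.82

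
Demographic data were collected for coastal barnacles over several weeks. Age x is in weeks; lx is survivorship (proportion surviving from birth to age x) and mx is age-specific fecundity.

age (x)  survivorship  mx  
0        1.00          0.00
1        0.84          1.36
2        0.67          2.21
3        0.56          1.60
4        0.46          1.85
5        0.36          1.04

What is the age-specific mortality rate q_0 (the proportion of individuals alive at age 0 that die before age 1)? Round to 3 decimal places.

q_0 = (l_0 − l_1) / l_0 = (1 − 0.84) / 1
     = 0.16 / 1 = 0.16 → 0.160

0.160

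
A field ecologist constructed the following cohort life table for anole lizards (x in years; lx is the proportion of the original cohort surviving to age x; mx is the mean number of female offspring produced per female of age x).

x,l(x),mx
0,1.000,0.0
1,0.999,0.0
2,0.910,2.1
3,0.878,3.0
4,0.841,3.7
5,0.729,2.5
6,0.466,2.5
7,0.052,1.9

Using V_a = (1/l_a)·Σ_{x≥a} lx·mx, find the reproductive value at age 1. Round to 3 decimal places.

10.754

lx·mx for x ≥ 1: 0, 1.911, 2.634, 3.1117, 1.8225, 1.165, 0.0988 → sum = 10.743
V_1 = 10.743 / l_1 = 10.743 / 0.999 = 10.753754… → 10.754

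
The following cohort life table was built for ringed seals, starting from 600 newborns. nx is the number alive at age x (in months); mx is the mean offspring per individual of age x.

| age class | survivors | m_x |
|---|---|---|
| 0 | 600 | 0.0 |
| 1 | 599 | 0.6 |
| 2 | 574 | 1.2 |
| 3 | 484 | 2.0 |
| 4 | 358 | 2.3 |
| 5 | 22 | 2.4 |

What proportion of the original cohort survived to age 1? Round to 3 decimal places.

0.998

l_1 = n_1/n_0 = 599/600 = 0.998333… → 0.998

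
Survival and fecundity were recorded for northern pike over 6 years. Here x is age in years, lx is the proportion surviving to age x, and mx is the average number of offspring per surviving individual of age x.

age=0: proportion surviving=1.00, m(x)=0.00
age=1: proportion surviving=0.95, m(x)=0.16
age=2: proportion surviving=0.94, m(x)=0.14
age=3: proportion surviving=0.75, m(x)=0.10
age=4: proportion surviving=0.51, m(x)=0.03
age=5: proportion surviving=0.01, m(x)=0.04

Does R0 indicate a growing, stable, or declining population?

declining

R0 = Σ lx·mx = 0 + 0.152 + 0.1316 + 0.075 + 0.0153 + 0.0004 = 0.3743
R0 < 1, so the population is declining.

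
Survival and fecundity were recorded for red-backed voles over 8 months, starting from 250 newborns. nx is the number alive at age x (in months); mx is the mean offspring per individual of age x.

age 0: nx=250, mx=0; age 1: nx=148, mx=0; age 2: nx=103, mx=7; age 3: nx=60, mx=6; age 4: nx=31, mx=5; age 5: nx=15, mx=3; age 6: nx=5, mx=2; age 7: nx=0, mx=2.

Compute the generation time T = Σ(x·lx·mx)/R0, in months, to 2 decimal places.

2.65

lx = nx/n0 = nx/250: 1, 0.592, 0.412, 0.24, 0.124, 0.06, 0.02, 0
lx·mx: 0, 0, 2.884, 1.44, 0.62, 0.18, 0.04, 0 → R0 = 5.164
x·lx·mx: 0, 0, 5.768, 4.32, 2.48, 0.9, 0.24, 0 → Σ = 13.708
T = 13.708 / 5.164 = 2.654531… → 2.65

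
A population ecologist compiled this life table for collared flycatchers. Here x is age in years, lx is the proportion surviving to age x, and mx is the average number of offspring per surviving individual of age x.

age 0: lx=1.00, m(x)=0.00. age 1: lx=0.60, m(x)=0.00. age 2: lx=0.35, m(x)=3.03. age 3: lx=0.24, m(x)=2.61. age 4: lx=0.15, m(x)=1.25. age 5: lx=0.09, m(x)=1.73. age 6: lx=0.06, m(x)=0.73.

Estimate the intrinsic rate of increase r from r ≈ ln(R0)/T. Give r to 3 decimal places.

0.261

R0 = Σ lx·mx = 0 + 0 + 1.0605 + 0.6264 + 0.1875 + 0.1557 + 0.0438 = 2.0739
Σ x·lx·mx = 5.7915; T = 5.7915/2.0739 = 2.79256…
r ≈ ln(R0)/T = ln(2.0739)/2.79256… = 0.2612… → 0.261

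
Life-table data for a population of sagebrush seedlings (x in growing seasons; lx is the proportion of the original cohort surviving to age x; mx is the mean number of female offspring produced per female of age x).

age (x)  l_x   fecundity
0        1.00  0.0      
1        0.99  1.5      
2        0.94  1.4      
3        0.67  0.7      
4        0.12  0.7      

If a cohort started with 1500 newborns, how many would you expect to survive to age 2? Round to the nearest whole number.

1410

Expected survivors = N0 · l_2 = 1500 × 0.94 = 1410 → 1410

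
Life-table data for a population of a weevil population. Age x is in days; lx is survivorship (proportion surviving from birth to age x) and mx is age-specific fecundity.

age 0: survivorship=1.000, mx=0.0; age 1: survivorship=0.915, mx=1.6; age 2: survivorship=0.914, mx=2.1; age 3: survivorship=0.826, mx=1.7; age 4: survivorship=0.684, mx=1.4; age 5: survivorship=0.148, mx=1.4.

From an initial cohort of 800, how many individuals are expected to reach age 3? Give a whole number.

661

Expected survivors = N0 · l_3 = 800 × 0.826 = 660.8 → 661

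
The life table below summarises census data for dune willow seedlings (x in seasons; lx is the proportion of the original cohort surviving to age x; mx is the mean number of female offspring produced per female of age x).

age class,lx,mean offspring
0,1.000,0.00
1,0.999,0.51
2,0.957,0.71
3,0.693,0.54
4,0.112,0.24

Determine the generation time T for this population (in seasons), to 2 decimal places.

lx·mx: 0, 0.50949, 0.67947, 0.37422, 0.02688 → R0 = 1.59006
x·lx·mx: 0, 0.50949, 1.35894, 1.12266, 0.10752 → Σ = 3.09861
T = 3.09861 / 1.59006 = 1.948738… → 1.95

1.95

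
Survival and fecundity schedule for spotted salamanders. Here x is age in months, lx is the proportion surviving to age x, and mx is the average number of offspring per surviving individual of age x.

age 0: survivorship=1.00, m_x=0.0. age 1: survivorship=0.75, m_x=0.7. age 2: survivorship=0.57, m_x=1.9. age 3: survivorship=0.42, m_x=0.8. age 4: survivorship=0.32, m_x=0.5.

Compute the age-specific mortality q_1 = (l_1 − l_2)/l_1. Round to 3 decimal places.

0.240

q_1 = (l_1 − l_2) / l_1 = (0.75 − 0.57) / 0.75
     = 0.18 / 0.75 = 0.24 → 0.240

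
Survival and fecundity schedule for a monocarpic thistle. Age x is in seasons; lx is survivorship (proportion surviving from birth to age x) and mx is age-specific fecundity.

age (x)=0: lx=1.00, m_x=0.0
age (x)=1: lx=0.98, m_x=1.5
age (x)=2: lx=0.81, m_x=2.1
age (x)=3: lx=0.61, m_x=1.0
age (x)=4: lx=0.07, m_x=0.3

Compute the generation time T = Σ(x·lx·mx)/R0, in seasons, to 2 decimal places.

1.78

lx·mx: 0, 1.47, 1.701, 0.61, 0.021 → R0 = 3.802
x·lx·mx: 0, 1.47, 3.402, 1.83, 0.084 → Σ = 6.786
T = 6.786 / 3.802 = 1.78485… → 1.78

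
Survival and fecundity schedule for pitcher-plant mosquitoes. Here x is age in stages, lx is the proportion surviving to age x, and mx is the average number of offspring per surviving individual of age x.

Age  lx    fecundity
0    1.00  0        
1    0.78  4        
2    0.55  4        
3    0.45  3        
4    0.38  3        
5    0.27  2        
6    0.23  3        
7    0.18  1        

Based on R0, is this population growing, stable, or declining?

R0 = Σ lx·mx = 0 + 3.12 + 2.2 + 1.35 + 1.14 + 0.54 + 0.69 + 0.18 = 9.22
R0 > 1, so the population is growing.

growing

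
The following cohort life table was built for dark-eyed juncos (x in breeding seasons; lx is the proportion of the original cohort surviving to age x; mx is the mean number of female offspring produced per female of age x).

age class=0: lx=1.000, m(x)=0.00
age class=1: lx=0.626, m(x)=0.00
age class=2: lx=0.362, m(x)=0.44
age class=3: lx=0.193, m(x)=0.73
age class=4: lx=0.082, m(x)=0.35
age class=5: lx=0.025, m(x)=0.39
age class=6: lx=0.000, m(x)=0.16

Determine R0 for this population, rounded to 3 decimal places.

0.339

lx·mx by age: 0, 0, 0.15928, 0.14089, 0.0287, 0.00975, 0
R0 = Σ lx·mx = 0.33862 → 0.339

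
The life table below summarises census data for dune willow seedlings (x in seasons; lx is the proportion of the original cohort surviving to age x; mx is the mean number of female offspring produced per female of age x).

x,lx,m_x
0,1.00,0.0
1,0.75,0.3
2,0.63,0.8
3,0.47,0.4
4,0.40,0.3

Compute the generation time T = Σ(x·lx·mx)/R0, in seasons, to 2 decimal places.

2.20

lx·mx: 0, 0.225, 0.504, 0.188, 0.12 → R0 = 1.037
x·lx·mx: 0, 0.225, 1.008, 0.564, 0.48 → Σ = 2.277
T = 2.277 / 1.037 = 2.195757… → 2.20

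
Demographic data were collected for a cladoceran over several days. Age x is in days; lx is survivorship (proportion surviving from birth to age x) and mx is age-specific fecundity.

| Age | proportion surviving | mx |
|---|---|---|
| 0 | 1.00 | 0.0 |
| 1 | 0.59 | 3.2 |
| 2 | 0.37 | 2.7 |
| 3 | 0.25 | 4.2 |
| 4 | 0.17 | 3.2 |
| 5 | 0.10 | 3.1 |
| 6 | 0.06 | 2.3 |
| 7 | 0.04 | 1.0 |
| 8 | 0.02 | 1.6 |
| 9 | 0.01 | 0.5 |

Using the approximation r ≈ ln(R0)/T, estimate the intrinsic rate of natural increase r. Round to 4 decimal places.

R0 = Σ lx·mx = 0 + 1.888 + 0.999 + 1.05 + 0.544 + 0.31 + 0.138 + 0.04 + 0.032 + 0.005 = 5.006
Σ x·lx·mx = 12.171; T = 12.171/5.006 = 2.43128…
r ≈ ln(R0)/T = ln(5.006)/2.43128… = 0.662464… → 0.6625

0.6625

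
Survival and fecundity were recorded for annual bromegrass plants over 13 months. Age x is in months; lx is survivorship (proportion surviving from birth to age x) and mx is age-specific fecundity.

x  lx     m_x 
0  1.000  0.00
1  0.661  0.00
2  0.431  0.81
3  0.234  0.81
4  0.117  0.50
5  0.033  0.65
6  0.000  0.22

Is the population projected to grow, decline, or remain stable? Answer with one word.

R0 = Σ lx·mx = 0 + 0 + 0.34911 + 0.18954 + 0.0585 + 0.02145 + 0 = 0.6186
R0 < 1, so the population is declining.

declining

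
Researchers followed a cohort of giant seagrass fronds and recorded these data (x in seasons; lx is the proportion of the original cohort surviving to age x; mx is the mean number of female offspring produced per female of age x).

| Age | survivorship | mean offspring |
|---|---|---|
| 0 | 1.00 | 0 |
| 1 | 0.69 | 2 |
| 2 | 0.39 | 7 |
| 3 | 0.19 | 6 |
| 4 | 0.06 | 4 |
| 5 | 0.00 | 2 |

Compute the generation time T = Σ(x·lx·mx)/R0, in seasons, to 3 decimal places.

2.044

lx·mx: 0, 1.38, 2.73, 1.14, 0.24, 0 → R0 = 5.49
x·lx·mx: 0, 1.38, 5.46, 3.42, 0.96, 0 → Σ = 11.22
T = 11.22 / 5.49 = 2.043716… → 2.044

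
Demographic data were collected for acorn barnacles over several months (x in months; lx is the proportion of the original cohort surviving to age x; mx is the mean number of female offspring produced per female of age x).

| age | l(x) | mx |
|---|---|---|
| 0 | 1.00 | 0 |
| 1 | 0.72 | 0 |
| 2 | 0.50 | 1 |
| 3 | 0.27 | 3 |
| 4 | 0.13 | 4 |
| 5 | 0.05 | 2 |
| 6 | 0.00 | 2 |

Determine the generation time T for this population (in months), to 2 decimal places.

lx·mx: 0, 0, 0.5, 0.81, 0.52, 0.1, 0 → R0 = 1.93
x·lx·mx: 0, 0, 1, 2.43, 2.08, 0.5, 0 → Σ = 6.01
T = 6.01 / 1.93 = 3.11399… → 3.11

3.11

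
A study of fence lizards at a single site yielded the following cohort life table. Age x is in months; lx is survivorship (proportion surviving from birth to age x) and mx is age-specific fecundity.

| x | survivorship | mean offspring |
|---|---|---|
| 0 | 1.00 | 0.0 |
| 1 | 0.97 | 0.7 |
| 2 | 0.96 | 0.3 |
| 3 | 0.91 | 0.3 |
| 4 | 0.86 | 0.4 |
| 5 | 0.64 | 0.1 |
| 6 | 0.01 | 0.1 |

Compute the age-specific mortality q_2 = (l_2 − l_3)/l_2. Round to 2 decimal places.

q_2 = (l_2 − l_3) / l_2 = (0.96 − 0.91) / 0.96
     = 0.05 / 0.96 = 0.052083… → 0.05

0.05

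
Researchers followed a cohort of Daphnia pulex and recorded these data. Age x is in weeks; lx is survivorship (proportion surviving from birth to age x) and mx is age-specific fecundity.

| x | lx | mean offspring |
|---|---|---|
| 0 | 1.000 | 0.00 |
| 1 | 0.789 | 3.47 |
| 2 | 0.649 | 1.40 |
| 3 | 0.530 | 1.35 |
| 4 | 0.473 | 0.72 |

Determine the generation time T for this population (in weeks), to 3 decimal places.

lx·mx: 0, 2.73783, 0.9086, 0.7155, 0.34056 → R0 = 4.70249
x·lx·mx: 0, 2.73783, 1.8172, 2.1465, 1.36224 → Σ = 8.06377
T = 8.06377 / 4.70249 = 1.714787… → 1.715

1.715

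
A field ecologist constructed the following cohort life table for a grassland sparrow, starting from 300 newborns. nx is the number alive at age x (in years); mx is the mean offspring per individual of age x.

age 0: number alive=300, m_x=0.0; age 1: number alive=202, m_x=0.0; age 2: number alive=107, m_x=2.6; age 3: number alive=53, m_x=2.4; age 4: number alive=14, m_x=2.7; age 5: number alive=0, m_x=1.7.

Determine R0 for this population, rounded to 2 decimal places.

1.48

lx = nx/n0 = nx/300: 1, 0.67333…, 0.35667…, 0.17667…, 0.04667…, 0
lx·mx by age: 0, 0, 0.927333…, 0.424…, 0.126…, 0
R0 = Σ lx·mx = 1.477333… → 1.48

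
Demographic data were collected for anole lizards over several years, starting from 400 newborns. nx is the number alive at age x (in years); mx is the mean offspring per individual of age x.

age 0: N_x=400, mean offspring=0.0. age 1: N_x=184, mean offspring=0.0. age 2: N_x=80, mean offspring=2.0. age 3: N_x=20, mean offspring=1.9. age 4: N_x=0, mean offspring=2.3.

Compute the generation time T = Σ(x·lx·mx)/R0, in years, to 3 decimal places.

lx = nx/n0 = nx/400: 1, 0.46, 0.2, 0.05, 0
lx·mx: 0, 0, 0.4, 0.095, 0 → R0 = 0.495
x·lx·mx: 0, 0, 0.8, 0.285, 0 → Σ = 1.085
T = 1.085 / 0.495 = 2.191919… → 2.192

2.192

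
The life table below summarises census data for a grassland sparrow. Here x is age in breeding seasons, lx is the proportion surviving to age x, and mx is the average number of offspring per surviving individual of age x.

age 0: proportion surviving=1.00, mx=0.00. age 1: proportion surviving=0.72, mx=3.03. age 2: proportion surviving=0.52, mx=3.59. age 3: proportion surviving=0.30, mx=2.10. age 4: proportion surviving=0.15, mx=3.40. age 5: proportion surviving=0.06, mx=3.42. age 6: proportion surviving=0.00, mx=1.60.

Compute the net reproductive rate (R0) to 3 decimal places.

lx·mx by age: 0, 2.1816, 1.8668, 0.63, 0.51, 0.2052, 0
R0 = Σ lx·mx = 5.3936 → 5.394

5.394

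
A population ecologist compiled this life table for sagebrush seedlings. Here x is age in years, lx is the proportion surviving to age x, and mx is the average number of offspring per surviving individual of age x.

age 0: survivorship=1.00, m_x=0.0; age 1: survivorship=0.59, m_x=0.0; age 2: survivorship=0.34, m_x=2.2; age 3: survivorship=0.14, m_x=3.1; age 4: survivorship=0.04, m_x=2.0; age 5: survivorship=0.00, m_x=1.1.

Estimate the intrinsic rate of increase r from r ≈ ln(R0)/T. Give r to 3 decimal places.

R0 = Σ lx·mx = 0 + 0 + 0.748 + 0.434 + 0.08 + 0 = 1.262
Σ x·lx·mx = 3.118; T = 3.118/1.262 = 2.47068…
r ≈ ln(R0)/T = ln(1.262)/2.47068… = 0.09418… → 0.094

0.094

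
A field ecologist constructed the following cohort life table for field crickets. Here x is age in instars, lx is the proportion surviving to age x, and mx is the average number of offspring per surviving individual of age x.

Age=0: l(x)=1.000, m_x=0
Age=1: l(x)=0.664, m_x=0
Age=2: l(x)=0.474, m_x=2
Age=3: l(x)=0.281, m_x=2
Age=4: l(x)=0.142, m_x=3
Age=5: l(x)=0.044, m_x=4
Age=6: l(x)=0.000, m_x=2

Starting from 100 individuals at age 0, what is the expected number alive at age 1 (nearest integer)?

Expected survivors = N0 · l_1 = 100 × 0.664 = 66.4 → 66

66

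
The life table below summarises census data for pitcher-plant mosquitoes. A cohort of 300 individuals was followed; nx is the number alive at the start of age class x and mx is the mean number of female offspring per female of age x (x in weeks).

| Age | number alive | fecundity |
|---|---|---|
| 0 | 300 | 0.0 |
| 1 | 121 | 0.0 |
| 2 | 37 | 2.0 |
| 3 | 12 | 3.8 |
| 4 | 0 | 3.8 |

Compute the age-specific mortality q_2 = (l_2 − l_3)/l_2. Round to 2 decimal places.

0.68

lx = nx/n0 = nx/300: 1, 0.40333…, 0.12333…, 0.04, 0
q_2 = (l_2 − l_3) / l_2 = (0.123333… − 0.04) / 0.123333…
     = 0.083333… / 0.123333… = 0.675676… → 0.68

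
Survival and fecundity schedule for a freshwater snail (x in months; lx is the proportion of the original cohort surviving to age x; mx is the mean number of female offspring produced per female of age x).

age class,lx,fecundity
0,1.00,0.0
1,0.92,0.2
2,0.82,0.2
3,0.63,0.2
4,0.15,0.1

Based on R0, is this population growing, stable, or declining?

R0 = Σ lx·mx = 0 + 0.184 + 0.164 + 0.126 + 0.015 = 0.489
R0 < 1, so the population is declining.

declining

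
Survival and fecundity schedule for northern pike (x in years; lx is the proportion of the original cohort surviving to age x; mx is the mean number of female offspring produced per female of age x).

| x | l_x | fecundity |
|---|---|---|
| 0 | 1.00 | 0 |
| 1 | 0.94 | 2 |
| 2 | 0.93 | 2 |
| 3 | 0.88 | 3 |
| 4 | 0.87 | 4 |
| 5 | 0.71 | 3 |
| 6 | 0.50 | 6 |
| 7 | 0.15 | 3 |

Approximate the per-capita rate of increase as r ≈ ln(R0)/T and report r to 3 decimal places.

R0 = Σ lx·mx = 0 + 1.88 + 1.86 + 2.64 + 3.48 + 2.13 + 3 + 0.45 = 15.44
Σ x·lx·mx = 59.24; T = 59.24/15.44 = 3.83679…
r ≈ ln(R0)/T = ln(15.44)/3.83679… = 0.71335… → 0.713

0.713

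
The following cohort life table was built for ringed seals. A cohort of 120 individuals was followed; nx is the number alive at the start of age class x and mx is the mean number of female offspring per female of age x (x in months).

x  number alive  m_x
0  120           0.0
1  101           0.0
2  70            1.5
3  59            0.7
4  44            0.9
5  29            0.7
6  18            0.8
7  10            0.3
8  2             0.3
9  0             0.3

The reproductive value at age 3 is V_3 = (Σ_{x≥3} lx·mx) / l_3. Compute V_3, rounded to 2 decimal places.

lx = nx/n0 = nx/120: 1, 0.84167…, 0.58333…, 0.49167…, 0.36667…, 0.24167…, 0.15, 0.08333…, 0.01667…, 0
lx·mx for x ≥ 3: 0.344167…, 0.33…, 0.169167…, 0.12, 0.025…, 0.005…, 0 → sum = 0.993333…
V_3 = 0.993333… / l_3 = 0.993333… / 0.491667… = 2.020339… → 2.02

2.02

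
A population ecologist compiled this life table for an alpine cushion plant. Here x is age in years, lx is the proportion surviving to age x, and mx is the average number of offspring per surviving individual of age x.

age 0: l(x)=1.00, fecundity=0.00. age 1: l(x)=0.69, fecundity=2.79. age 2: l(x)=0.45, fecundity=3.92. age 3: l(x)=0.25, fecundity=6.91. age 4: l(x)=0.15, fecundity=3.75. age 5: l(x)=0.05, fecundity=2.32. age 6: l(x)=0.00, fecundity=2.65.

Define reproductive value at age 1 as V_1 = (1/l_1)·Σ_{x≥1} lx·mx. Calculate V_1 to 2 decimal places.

8.83

lx·mx for x ≥ 1: 1.9251, 1.764, 1.7275, 0.5625, 0.116, 0 → sum = 6.0951
V_1 = 6.0951 / l_1 = 6.0951 / 0.69 = 8.833478… → 8.83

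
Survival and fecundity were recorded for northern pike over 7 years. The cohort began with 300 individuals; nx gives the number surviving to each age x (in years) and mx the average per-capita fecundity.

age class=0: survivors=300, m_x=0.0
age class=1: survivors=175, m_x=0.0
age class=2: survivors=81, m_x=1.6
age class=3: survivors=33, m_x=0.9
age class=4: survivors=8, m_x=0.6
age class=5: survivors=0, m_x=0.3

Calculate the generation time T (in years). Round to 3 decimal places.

lx = nx/n0 = nx/300: 1, 0.58333…, 0.27, 0.11, 0.02667…, 0
lx·mx: 0, 0, 0.432, 0.099, 0.016…, 0 → R0 = 0.547…
x·lx·mx: 0, 0, 0.864, 0.297, 0.064…, 0 → Σ = 1.225…
T = 1.225… / 0.547… = 2.239488… → 2.239

2.239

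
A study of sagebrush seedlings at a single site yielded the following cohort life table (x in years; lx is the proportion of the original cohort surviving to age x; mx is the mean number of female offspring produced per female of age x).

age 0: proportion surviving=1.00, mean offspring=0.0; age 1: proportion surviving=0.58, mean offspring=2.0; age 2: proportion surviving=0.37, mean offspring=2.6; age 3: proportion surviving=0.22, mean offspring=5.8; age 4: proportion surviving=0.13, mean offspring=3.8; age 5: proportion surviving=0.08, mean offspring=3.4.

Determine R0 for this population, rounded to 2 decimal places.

lx·mx by age: 0, 1.16, 0.962, 1.276, 0.494, 0.272
R0 = Σ lx·mx = 4.164 → 4.16

4.16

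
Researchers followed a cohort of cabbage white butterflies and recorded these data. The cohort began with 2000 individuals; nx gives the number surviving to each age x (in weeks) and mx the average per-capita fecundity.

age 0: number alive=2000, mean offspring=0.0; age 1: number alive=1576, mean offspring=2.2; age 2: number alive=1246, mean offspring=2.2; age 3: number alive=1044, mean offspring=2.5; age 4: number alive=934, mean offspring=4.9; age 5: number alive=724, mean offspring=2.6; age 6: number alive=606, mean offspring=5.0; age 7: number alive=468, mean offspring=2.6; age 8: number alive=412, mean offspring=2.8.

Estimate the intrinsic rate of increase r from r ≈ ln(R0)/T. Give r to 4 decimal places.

lx = nx/n0 = nx/2000: 1, 0.788, 0.623, 0.522, 0.467, 0.362, 0.303, 0.234, 0.206
R0 = Σ lx·mx = 0 + 1.7336 + 1.3706 + 1.305 + 2.2883 + 0.9412 + 1.515 + 0.6084 + 0.5768 = 10.3389
Σ x·lx·mx = 40.2122; T = 40.2122/10.3389 = 3.88941…
r ≈ ln(R0)/T = ln(10.3389)/3.88941… = 0.600583… → 0.6006

0.6006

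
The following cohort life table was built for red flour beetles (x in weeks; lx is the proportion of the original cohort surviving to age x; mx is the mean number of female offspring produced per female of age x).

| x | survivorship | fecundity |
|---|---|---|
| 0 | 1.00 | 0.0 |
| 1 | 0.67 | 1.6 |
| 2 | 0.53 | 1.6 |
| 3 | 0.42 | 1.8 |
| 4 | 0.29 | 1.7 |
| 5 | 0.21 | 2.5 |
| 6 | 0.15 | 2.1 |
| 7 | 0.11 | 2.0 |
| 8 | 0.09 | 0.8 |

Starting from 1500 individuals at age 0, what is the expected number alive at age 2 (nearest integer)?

795

Expected survivors = N0 · l_2 = 1500 × 0.53 = 795 → 795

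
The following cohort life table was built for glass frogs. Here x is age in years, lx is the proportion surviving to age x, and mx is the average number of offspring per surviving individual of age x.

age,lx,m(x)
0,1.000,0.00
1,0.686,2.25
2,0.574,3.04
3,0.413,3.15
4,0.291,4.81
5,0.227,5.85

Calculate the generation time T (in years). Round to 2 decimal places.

lx·mx: 0, 1.5435, 1.74496, 1.30095, 1.39971, 1.32795 → R0 = 7.31707
x·lx·mx: 0, 1.5435, 3.48992, 3.90285, 5.59884, 6.63975 → Σ = 21.17486
T = 21.17486 / 7.31707 = 2.893899… → 2.89

2.89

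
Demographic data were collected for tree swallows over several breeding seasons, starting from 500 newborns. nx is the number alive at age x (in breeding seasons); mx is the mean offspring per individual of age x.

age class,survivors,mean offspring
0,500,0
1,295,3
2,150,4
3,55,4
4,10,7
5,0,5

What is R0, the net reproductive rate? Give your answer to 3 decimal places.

3.550

lx = nx/n0 = nx/500: 1, 0.59, 0.3, 0.11, 0.02, 0
lx·mx by age: 0, 1.77, 1.2, 0.44, 0.14, 0
R0 = Σ lx·mx = 3.55 → 3.550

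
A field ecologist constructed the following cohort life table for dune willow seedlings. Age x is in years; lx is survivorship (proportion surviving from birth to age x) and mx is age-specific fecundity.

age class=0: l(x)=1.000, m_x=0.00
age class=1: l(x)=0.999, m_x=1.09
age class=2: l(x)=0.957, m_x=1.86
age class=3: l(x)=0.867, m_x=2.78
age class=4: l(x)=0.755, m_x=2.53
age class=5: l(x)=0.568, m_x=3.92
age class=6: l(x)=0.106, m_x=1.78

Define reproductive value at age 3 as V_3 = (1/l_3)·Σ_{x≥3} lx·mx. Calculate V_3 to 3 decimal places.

lx·mx for x ≥ 3: 2.41026, 1.91015, 2.22656, 0.18868 → sum = 6.73565
V_3 = 6.73565 / l_3 = 6.73565 / 0.867 = 7.768916… → 7.769

7.769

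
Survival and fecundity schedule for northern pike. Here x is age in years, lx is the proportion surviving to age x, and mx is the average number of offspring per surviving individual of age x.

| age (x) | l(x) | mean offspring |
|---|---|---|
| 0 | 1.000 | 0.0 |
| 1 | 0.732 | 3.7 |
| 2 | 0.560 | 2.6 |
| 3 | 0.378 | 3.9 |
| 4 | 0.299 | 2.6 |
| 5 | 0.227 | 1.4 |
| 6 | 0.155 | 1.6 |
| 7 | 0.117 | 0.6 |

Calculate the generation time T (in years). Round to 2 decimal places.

2.37

lx·mx: 0, 2.7084, 1.456, 1.4742, 0.7774, 0.3178, 0.248, 0.0702 → R0 = 7.052
x·lx·mx: 0, 2.7084, 2.912, 4.4226, 3.1096, 1.589, 1.488, 0.4914 → Σ = 16.721
T = 16.721 / 7.052 = 2.3711… → 2.37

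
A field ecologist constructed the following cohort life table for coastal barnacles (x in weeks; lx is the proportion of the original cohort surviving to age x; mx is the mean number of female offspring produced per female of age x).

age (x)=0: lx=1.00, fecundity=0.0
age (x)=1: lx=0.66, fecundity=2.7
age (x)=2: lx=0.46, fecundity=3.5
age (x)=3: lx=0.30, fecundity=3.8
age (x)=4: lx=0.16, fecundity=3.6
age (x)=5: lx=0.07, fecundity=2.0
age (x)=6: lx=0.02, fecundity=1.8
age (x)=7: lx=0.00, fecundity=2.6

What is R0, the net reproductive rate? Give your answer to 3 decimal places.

lx·mx by age: 0, 1.782, 1.61, 1.14, 0.576, 0.14, 0.036, 0
R0 = Σ lx·mx = 5.284 → 5.284

5.284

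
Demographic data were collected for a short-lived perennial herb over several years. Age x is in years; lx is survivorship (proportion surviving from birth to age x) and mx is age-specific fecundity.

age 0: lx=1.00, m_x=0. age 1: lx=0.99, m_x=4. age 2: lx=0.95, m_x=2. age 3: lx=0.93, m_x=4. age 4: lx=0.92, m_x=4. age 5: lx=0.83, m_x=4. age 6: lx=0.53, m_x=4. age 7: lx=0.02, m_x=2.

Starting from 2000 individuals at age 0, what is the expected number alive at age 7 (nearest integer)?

Expected survivors = N0 · l_7 = 2000 × 0.02 = 40 → 40

40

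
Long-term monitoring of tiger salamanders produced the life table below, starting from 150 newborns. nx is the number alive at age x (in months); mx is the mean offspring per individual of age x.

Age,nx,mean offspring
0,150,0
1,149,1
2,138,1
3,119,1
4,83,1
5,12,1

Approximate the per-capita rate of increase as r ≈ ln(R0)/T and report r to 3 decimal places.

lx = nx/n0 = nx/150: 1, 0.99333…, 0.92, 0.79333…, 0.55333…, 0.08
R0 = Σ lx·mx = 0 + 0.99333… + 0.92 + 0.79333… + 0.55333… + 0.08 = 3.34…
Σ x·lx·mx = 7.826667…; T = 7.826667…/3.34… = 2.34331…
r ≈ ln(R0)/T = ln(3.34…)/2.34331… = 0.51464… → 0.515

0.515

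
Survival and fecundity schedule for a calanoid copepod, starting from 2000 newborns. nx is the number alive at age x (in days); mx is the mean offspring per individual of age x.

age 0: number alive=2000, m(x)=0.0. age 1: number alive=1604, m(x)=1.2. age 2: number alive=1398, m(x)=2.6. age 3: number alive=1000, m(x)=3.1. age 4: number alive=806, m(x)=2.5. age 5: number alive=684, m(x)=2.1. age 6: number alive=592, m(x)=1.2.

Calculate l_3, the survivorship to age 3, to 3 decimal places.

0.500

l_3 = n_3/n_0 = 1000/2000 = 0.5 → 0.500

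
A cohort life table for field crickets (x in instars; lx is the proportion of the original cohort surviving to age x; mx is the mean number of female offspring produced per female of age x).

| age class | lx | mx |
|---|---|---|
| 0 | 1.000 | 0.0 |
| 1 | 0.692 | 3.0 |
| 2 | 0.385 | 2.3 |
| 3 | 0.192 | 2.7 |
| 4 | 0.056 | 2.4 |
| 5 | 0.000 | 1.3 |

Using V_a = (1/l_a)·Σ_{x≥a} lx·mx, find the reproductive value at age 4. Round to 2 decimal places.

2.40

lx·mx for x ≥ 4: 0.1344, 0 → sum = 0.1344
V_4 = 0.1344 / l_4 = 0.1344 / 0.056 = 2.4 → 2.40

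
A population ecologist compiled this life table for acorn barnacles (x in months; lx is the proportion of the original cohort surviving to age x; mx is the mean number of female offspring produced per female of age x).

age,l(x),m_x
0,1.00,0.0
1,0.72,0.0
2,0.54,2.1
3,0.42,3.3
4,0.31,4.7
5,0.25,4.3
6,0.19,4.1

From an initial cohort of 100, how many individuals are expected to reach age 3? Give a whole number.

42

Expected survivors = N0 · l_3 = 100 × 0.42 = 42 → 42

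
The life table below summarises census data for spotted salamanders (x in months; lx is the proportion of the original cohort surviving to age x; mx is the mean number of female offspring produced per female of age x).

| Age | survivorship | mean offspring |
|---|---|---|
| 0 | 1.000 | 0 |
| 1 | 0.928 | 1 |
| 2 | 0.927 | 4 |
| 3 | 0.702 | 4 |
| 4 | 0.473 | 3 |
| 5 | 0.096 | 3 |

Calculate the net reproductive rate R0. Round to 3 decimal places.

9.151

lx·mx by age: 0, 0.928, 3.708, 2.808, 1.419, 0.288
R0 = Σ lx·mx = 9.151 → 9.151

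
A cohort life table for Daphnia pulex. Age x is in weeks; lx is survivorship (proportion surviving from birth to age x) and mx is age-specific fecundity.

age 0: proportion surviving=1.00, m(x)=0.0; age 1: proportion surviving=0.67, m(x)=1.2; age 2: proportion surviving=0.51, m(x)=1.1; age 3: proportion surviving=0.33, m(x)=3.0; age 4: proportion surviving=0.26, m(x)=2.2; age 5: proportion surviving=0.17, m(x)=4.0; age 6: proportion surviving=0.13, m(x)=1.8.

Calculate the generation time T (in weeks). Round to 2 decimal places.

lx·mx: 0, 0.804, 0.561, 0.99, 0.572, 0.68, 0.234 → R0 = 3.841
x·lx·mx: 0, 0.804, 1.122, 2.97, 2.288, 3.4, 1.404 → Σ = 11.988
T = 11.988 / 3.841 = 3.121062… → 3.12

3.12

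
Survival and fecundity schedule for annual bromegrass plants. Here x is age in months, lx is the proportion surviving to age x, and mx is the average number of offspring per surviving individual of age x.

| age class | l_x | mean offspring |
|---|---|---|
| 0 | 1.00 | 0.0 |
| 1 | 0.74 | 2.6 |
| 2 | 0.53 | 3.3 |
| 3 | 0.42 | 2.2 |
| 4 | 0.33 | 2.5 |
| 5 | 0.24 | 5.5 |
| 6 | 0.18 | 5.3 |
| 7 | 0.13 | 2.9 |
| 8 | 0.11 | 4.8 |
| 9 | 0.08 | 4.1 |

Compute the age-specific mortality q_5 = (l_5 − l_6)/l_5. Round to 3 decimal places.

q_5 = (l_5 − l_6) / l_5 = (0.24 − 0.18) / 0.24
     = 0.06 / 0.24 = 0.25 → 0.250

0.250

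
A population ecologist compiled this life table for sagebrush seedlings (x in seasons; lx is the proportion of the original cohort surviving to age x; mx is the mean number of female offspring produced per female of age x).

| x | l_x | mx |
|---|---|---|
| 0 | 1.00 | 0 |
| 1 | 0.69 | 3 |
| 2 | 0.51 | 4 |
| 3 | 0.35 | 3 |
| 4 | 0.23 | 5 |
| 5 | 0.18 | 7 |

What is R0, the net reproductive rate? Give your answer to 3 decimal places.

lx·mx by age: 0, 2.07, 2.04, 1.05, 1.15, 1.26
R0 = Σ lx·mx = 7.57 → 7.570

7.570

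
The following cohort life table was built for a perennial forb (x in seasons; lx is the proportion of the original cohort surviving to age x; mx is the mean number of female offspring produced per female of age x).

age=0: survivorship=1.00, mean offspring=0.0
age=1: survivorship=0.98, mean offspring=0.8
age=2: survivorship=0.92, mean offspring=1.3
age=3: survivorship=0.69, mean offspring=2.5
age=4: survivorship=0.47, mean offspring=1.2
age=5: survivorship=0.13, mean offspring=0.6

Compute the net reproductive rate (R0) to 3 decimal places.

lx·mx by age: 0, 0.784, 1.196, 1.725, 0.564, 0.078
R0 = Σ lx·mx = 4.347 → 4.347

4.347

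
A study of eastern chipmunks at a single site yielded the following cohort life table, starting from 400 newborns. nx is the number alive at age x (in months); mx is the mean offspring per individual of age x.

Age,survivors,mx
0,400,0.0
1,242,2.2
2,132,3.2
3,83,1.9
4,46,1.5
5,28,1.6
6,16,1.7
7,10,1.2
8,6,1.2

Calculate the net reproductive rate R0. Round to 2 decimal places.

lx = nx/n0 = nx/400: 1, 0.605, 0.33, 0.2075, 0.115, 0.07, 0.04, 0.025, 0.015
lx·mx by age: 0, 1.331, 1.056, 0.39425, 0.1725, 0.112, 0.068, 0.03, 0.018
R0 = Σ lx·mx = 3.18175 → 3.18

3.18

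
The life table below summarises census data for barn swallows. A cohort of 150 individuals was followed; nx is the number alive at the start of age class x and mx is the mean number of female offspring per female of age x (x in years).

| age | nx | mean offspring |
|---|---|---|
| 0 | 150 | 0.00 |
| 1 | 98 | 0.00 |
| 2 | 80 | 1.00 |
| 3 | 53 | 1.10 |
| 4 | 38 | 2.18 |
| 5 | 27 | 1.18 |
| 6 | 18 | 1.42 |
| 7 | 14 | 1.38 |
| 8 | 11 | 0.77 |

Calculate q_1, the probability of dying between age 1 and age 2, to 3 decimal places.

0.184

lx = nx/n0 = nx/150: 1, 0.65333…, 0.53333…, 0.35333…, 0.25333…, 0.18, 0.12, 0.09333…, 0.07333…
q_1 = (l_1 − l_2) / l_1 = (0.653333… − 0.533333…) / 0.653333…
     = 0.12… / 0.653333… = 0.183673… → 0.184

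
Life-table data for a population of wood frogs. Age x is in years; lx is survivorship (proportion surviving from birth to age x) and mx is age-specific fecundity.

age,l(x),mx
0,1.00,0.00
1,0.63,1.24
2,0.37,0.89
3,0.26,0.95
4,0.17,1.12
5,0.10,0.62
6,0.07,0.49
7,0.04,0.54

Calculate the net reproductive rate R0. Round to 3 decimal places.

1.666

lx·mx by age: 0, 0.7812, 0.3293, 0.247, 0.1904, 0.062, 0.0343, 0.0216
R0 = Σ lx·mx = 1.6658 → 1.666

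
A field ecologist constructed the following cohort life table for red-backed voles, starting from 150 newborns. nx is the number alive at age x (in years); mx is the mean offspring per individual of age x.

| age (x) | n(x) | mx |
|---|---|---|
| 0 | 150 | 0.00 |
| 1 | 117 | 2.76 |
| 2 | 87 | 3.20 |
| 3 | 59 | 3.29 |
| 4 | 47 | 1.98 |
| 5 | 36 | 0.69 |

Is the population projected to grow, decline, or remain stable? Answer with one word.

lx = nx/n0 = nx/150: 1, 0.78, 0.58, 0.39333…, 0.31333…, 0.24
R0 = Σ lx·mx = 0 + 2.1528 + 1.856 + 1.294067… + 0.6204… + 0.1656 = 6.088867…
R0 > 1, so the population is growing.

growing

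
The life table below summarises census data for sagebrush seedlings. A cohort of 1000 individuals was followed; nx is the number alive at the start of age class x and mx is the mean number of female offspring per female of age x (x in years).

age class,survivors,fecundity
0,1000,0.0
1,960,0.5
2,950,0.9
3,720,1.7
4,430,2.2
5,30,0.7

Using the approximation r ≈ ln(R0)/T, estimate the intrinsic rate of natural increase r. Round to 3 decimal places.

lx = nx/n0 = nx/1000: 1, 0.96, 0.95, 0.72, 0.43, 0.03
R0 = Σ lx·mx = 0 + 0.48 + 0.855 + 1.224 + 0.946 + 0.021 = 3.526
Σ x·lx·mx = 9.751; T = 9.751/3.526 = 2.76546…
r ≈ ln(R0)/T = ln(3.526)/2.76546… = 0.45568… → 0.456

0.456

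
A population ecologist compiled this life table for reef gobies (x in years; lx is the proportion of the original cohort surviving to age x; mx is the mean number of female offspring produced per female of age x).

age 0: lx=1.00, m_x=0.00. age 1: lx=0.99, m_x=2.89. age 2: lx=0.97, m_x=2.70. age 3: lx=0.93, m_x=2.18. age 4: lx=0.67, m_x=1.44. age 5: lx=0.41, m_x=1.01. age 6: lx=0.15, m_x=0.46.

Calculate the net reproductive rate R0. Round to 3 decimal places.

lx·mx by age: 0, 2.8611, 2.619, 2.0274, 0.9648, 0.4141, 0.069
R0 = Σ lx·mx = 8.9554 → 8.955

8.955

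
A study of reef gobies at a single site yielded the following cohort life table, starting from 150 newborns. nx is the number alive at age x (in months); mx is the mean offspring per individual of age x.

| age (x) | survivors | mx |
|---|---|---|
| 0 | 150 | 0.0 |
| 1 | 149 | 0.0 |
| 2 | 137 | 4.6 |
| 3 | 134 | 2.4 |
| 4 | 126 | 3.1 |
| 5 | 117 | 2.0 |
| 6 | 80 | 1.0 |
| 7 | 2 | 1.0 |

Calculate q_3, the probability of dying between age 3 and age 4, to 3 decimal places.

lx = nx/n0 = nx/150: 1, 0.99333…, 0.91333…, 0.89333…, 0.84, 0.78, 0.53333…, 0.01333…
q_3 = (l_3 − l_4) / l_3 = (0.893333… − 0.84) / 0.893333…
     = 0.053333… / 0.893333… = 0.059701… → 0.060

0.060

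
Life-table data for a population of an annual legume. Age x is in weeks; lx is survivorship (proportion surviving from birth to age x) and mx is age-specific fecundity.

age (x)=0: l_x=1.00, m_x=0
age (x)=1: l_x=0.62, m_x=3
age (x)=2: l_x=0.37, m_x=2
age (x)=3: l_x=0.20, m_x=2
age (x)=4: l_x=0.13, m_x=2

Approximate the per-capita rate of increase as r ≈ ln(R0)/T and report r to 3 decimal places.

0.690

R0 = Σ lx·mx = 0 + 1.86 + 0.74 + 0.4 + 0.26 = 3.26
Σ x·lx·mx = 5.58; T = 5.58/3.26 = 1.71166…
r ≈ ln(R0)/T = ln(3.26)/1.71166… = 0.6904… → 0.690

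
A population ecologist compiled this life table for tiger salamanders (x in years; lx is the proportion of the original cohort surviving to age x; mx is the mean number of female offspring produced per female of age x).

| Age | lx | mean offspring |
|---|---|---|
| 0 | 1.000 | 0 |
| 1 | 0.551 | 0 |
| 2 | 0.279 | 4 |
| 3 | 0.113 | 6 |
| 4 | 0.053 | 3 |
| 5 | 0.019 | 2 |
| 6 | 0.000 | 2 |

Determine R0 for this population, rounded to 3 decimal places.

1.991

lx·mx by age: 0, 0, 1.116, 0.678, 0.159, 0.038, 0
R0 = Σ lx·mx = 1.991 → 1.991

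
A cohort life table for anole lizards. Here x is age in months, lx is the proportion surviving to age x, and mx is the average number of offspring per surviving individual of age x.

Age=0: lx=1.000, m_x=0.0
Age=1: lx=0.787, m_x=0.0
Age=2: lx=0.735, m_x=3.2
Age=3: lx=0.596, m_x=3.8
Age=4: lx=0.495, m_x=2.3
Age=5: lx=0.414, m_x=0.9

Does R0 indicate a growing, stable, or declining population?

growing

R0 = Σ lx·mx = 0 + 0 + 2.352 + 2.2648 + 1.1385 + 0.3726 = 6.1279
R0 > 1, so the population is growing.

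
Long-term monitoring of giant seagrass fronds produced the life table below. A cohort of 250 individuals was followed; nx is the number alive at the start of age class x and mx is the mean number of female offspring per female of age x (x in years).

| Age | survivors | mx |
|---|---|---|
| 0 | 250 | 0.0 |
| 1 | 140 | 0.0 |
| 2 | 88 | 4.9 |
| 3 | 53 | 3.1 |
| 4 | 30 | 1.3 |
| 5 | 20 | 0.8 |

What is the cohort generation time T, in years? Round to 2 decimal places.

lx = nx/n0 = nx/250: 1, 0.56, 0.352, 0.212, 0.12, 0.08
lx·mx: 0, 0, 1.7248, 0.6572, 0.156, 0.064 → R0 = 2.602
x·lx·mx: 0, 0, 3.4496, 1.9716, 0.624, 0.32 → Σ = 6.3652
T = 6.3652 / 2.602 = 2.446272… → 2.45

2.45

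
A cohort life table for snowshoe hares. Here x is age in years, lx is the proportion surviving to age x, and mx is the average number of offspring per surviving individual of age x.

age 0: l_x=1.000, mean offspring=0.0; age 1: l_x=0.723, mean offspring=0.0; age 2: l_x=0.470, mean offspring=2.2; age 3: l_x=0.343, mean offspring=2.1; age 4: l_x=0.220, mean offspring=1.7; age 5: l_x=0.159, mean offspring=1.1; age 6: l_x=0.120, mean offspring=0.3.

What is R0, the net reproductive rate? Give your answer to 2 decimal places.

2.34

lx·mx by age: 0, 0, 1.034, 0.7203, 0.374, 0.1749, 0.036
R0 = Σ lx·mx = 2.3392 → 2.34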